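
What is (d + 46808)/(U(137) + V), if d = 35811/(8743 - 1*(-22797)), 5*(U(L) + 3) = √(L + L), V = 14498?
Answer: 106999200494225/33133560714108 - 1476360131*√274/33133560714108 ≈ 3.2286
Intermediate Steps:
U(L) = -3 + √2*√L/5 (U(L) = -3 + √(L + L)/5 = -3 + √(2*L)/5 = -3 + (√2*√L)/5 = -3 + √2*√L/5)
d = 35811/31540 (d = 35811/(8743 + 22797) = 35811/31540 ≈ 1.1354)
(d + 46808)/(U(137) + V) = (35811/31540 + 46808)/((-3 + √2*√137/5) + 14498) = 1476360131/(31540*((-3 + √274/5) + 14498)) = 1476360131/(31540*(14495 + √274/5))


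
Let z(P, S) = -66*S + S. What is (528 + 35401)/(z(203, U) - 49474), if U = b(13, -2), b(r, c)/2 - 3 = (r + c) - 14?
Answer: -35929/49474 ≈ -0.72622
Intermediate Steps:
b(r, c) = -22 + 2*c + 2*r (b(r, c) = 6 + 2*((r + c) - 14) = 6 + 2*((c + r) - 14) = 6 + 2*(-14 + c + r) = 6 + (-28 + 2*c + 2*r) = -22 + 2*c + 2*r)
U = 0 (U = -22 + 2*(-2) + 2*13 = -22 - 4 + 26 = 0)
z(P, S) = -65*S
(528 + 35401)/(z(203, U) - 49474) = (528 + 35401)/(-65*0 - 49474) = 35929/(0 - 49474) = 35929/(-49474) = 35929*(-1/49474) = -35929/49474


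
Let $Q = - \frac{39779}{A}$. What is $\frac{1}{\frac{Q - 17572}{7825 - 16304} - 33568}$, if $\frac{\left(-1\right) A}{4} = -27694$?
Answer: $- \frac{939269704}{31527458828221} \approx -2.9792 \cdot 10^{-5}$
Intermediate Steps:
$A = 110776$ ($A = \left(-4\right) \left(-27694\right) = 110776$)
$Q = - \frac{39779}{110776} \approx -0.35909$
$\frac{1}{\frac{Q - 17572}{7825 - 16304} - 33568} = \frac{1}{\frac{- \frac{39779}{110776} - 17572}{7825 - 16304} - 33568} = \frac{1}{- \frac{1946595651}{110776 \left(-8479\right)} - 33568} = \frac{1}{\left(- \frac{1946595651}{110776}\right) \left(- \frac{1}{8479}\right) - 33568} = \frac{1}{\frac{1946595651}{939269704} - 33568} = \frac{1}{- \frac{31527458828221}{939269704}} = - \frac{939269704}{31527458828221}$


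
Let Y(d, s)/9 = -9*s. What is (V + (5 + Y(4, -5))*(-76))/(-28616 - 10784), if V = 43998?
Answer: -6419/19700 ≈ -0.32584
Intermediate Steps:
Y(d, s) = -81*s (Y(d, s) = 9*(-9*s) = -81*s)
(V + (5 + Y(4, -5))*(-76))/(-28616 - 10784) = (43998 + (5 - 81*(-5))*(-76))/(-28616 - 10784) = (43998 + (5 + 405)*(-76))/(-39400) = (43998 + 410*(-76))*(-1/39400) = (43998 - 31160)*(-1/39400) = 12838*(-1/39400) = -6419/19700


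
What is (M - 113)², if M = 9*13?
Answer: 16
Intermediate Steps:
M = 117
(M - 113)² = (117 - 113)² = 4² = 16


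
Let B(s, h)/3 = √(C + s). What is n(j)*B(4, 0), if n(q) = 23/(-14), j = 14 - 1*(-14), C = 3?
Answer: -69*√7/14 ≈ -13.040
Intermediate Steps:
B(s, h) = 3*√(3 + s)
j = 28 (j = 14 + 14 = 28)
n(q) = -23/14 (n(q) = 23*(-1/14) = -23/14)
n(j)*B(4, 0) = -69*√(3 + 4)/14 = -69*√7/14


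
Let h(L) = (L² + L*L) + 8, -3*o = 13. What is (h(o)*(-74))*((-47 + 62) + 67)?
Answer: -2487880/9 ≈ -2.7643e+5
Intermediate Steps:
o = -13/3 (o = -⅓*13 = -13/3 ≈ -4.3333)
h(L) = 8 + 2*L² (h(L) = (L² + L²) + 8 = 2*L² + 8 = 8 + 2*L²)
(h(o)*(-74))*((-47 + 62) + 67) = ((8 + 2*(-13/3)²)*(-74))*((-47 + 62) + 67) = ((8 + 2*(169/9))*(-74))*(15 + 67) = ((8 + 338/9)*(-74))*82 = ((410/9)*(-74))*82 = -30340/9*82 = -2487880/9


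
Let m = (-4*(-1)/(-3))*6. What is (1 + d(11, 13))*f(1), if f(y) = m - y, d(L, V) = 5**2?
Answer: -234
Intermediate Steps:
m = -8 (m = (4*(-1/3))*6 = -4/3*6 = -8)
d(L, V) = 25
f(y) = -8 - y
(1 + d(11, 13))*f(1) = (1 + 25)*(-8 - 1*1) = 26*(-8 - 1) = 26*(-9) = -234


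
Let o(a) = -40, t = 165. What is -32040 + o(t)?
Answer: -32080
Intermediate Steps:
-32040 + o(t) = -32040 - 40 = -32080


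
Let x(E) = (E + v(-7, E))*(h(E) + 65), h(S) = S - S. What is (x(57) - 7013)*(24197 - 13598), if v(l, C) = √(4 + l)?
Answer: -35061492 + 688935*I*√3 ≈ -3.5062e+7 + 1.1933e+6*I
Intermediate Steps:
h(S) = 0
x(E) = 65*E + 65*I*√3 (x(E) = (E + √(4 - 7))*(0 + 65) = (E + √(-3))*65 = (E + I*√3)*65 = 65*E + 65*I*√3)
(x(57) - 7013)*(24197 - 13598) = ((65*57 + 65*I*√3) - 7013)*(24197 - 13598) = ((3705 + 65*I*√3) - 7013)*10599 = (-3308 + 65*I*√3)*10599 = -35061492 + 688935*I*√3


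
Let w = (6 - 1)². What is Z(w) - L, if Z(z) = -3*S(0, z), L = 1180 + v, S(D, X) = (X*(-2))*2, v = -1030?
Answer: 150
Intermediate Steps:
S(D, X) = -4*X (S(D, X) = -2*X*2 = -4*X)
w = 25 (w = 5² = 25)
L = 150 (L = 1180 - 1030 = 150)
Z(z) = 12*z (Z(z) = -(-12)*z = 12*z)
Z(w) - L = 12*25 - 1*150 = 300 - 150 = 150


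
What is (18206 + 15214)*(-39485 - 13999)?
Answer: -1787435280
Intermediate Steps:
(18206 + 15214)*(-39485 - 13999) = 33420*(-53484) = -1787435280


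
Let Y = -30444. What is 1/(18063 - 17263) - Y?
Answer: 24355201/800 ≈ 30444.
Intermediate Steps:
1/(18063 - 17263) - Y = 1/(18063 - 17263) - 1*(-30444) = 1/800 + 30444 = 24355201/800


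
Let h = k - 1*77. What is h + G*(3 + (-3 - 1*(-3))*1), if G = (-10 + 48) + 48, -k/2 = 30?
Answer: 121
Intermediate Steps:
k = -60 (k = -2*30 = -60)
G = 86 (G = 38 + 48 = 86)
h = -137 (h = -60 - 1*77 = -60 - 77 = -137)
h + G*(3 + (-3 - 1*(-3))*1) = -137 + 86*(3 + (-3 - 1*(-3))*1) = -137 + 86*(3 + (-3 + 3)*1) = -137 + 86*(3 + 0*1) = -137 + 86*(3 + 0) = -137 + 86*3 = -137 + 258 = 121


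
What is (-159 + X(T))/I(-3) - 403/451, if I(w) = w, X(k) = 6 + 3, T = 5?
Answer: 22147/451 ≈ 49.106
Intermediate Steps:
X(k) = 9
(-159 + X(T))/I(-3) - 403/451 = (-159 + 9)/(-3) - 403/451 = -150*(-⅓) - 403*1/451 = 50 - 403/451 = 22147/451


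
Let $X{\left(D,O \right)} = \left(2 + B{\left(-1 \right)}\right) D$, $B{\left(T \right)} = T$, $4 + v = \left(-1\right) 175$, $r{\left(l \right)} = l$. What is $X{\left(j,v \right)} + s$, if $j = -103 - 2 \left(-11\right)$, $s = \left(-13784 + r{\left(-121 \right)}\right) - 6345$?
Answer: $-20331$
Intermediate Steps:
$v = -179$ ($v = -4 - 175 = -179$)
$s = -20250$ ($s = \left(-13784 - 121\right) - 6345 = -13905 - 6345 = -20250$)
$j = -81$ ($j = -103 - -22 = -103 + 22 = -81$)
$X{\left(D,O \right)} = D$ ($X{\left(D,O \right)} = \left(2 - 1\right) D = 1 D = D$)
$X{\left(j,v \right)} + s = -81 - 20250 = -20331$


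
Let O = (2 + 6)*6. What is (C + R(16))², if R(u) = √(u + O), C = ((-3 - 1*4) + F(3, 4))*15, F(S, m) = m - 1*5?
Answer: 12544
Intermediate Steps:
F(S, m) = -5 + m (F(S, m) = m - 5 = -5 + m)
O = 48 (O = 8*6 = 48)
C = -120 (C = ((-3 - 1*4) + (-5 + 4))*15 = ((-3 - 4) - 1)*15 = (-7 - 1)*15 = -8*15 = -120)
R(u) = √(48 + u) (R(u) = √(u + 48) = √(48 + u))
(C + R(16))² = (-120 + √(48 + 16))² = (-120 + √64)² = (-120 + 8)² = (-112)² = 12544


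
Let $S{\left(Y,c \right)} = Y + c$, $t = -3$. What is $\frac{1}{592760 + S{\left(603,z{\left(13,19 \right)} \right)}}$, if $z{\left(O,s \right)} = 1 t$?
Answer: $\frac{1}{593360} \approx 1.6853 \cdot 10^{-6}$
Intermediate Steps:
$z{\left(O,s \right)} = -3$ ($z{\left(O,s \right)} = 1 \left(-3\right) = -3$)
$\frac{1}{592760 + S{\left(603,z{\left(13,19 \right)} \right)}} = \frac{1}{592760 + \left(603 - 3\right)} = \frac{1}{592760 + 600} = \frac{1}{593360}$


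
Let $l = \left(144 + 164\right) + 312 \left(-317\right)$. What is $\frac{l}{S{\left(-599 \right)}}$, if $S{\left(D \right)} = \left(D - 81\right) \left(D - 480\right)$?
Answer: $- \frac{24649}{183430} \approx -0.13438$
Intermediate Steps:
$l = -98596$ ($l = 308 - 98904 = -98596$)
$S{\left(D \right)} = \left(-480 + D\right) \left(-81 + D\right)$ ($S{\left(D \right)} = \left(-81 + D\right) \left(-480 + D\right) = \left(-480 + D\right) \left(-81 + D\right)$)
$\frac{l}{S{\left(-599 \right)}} = - \frac{98596}{38880 + \left(-599\right)^{2} - -336039} = - \frac{98596}{38880 + 358801 + 336039} = - \frac{98596}{733720} = \left(-98596\right) \frac{1}{733720} = - \frac{24649}{183430}$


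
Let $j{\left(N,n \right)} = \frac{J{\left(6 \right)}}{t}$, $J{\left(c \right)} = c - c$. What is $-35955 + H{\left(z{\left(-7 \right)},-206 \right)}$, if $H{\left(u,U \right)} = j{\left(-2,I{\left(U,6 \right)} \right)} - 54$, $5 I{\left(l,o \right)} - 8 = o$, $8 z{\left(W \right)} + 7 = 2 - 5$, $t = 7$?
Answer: $-36009$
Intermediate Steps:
$z{\left(W \right)} = - \frac{5}{4}$ ($z{\left(W \right)} = - \frac{7}{8} + \frac{2 - 5}{8} = - \frac{7}{8} + \frac{1}{8} \left(-3\right) = - \frac{7}{8} - \frac{3}{8} = - \frac{5}{4}$)
$I{\left(l,o \right)} = \frac{8}{5} + \frac{o}{5}$
$J{\left(c \right)} = 0$
$j{\left(N,n \right)} = 0$ ($j{\left(N,n \right)} = \frac{0}{7} = 0 \cdot \frac{1}{7} = 0$)
$H{\left(u,U \right)} = -54$ ($H{\left(u,U \right)} = 0 - 54 = -54$)
$-35955 + H{\left(z{\left(-7 \right)},-206 \right)} = -35955 - 54 = -36009$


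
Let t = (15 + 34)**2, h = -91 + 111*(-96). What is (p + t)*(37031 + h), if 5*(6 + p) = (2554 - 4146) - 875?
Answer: 249908272/5 ≈ 4.9982e+7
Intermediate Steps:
h = -10747 (h = -91 - 10656 = -10747)
p = -2497/5 (p = -6 + ((2554 - 4146) - 875)/5 = -6 + (-1592 - 875)/5 = -6 + (1/5)*(-2467) = -6 - 2467/5 = -2497/5 ≈ -499.40)
t = 2401 (t = 49**2 = 2401)
(p + t)*(37031 + h) = (-2497/5 + 2401)*(37031 - 10747) = (9508/5)*26284 = 249908272/5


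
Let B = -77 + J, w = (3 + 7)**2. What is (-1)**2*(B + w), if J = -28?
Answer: -5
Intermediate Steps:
w = 100 (w = 10**2 = 100)
B = -105 (B = -77 - 28 = -105)
(-1)**2*(B + w) = (-1)**2*(-105 + 100) = 1*(-5) = -5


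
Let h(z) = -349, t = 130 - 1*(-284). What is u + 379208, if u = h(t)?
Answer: 378859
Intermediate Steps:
t = 414 (t = 130 + 284 = 414)
u = -349
u + 379208 = -349 + 379208 = 378859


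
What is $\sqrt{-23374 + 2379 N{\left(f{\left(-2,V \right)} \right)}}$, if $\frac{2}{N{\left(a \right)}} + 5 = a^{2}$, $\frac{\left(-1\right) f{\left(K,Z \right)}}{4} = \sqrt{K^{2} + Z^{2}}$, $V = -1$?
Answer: $\frac{2 i \sqrt{145691}}{5} \approx 152.68 i$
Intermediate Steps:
$f{\left(K,Z \right)} = - 4 \sqrt{K^{2} + Z^{2}}$
$N{\left(a \right)} = \frac{2}{-5 + a^{2}}$
$\sqrt{-23374 + 2379 N{\left(f{\left(-2,V \right)} \right)}} = \sqrt{-23374 + 2379 \frac{2}{-5 + \left(- 4 \sqrt{\left(-2\right)^{2} + \left(-1\right)^{2}}\right)^{2}}} = \sqrt{-23374 + 2379 \frac{2}{-5 + \left(- 4 \sqrt{4 + 1}\right)^{2}}} = \sqrt{-23374 + 2379 \frac{2}{-5 + \left(- 4 \sqrt{5}\right)^{2}}} = \sqrt{-23374 + 2379 \frac{2}{-5 + 80}} = \sqrt{-23374 + 2379 \cdot \frac{2}{75}} = \sqrt{-23374 + \frac{1586}{25}} = \sqrt{- \frac{582764}{25}} = \frac{2 i \sqrt{145691}}{5}$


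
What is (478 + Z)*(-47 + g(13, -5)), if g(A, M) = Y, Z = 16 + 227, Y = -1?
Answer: -34608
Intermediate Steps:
Z = 243
g(A, M) = -1
(478 + Z)*(-47 + g(13, -5)) = (478 + 243)*(-47 - 1) = 721*(-48) = -34608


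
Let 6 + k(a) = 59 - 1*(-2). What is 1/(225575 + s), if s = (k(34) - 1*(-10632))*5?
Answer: 1/279010 ≈ 3.5841e-6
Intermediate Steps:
k(a) = 55 (k(a) = -6 + (59 - 1*(-2)) = -6 + (59 + 2) = -6 + 61 = 55)
s = 53435 (s = (55 - 1*(-10632))*5 = (55 + 10632)*5 = 10687*5 = 53435)
1/(225575 + s) = 1/(225575 + 53435) = 1/279010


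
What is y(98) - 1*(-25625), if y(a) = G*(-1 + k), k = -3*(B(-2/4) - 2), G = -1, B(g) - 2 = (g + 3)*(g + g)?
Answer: 51237/2 ≈ 25619.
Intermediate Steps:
B(g) = 2 + 2*g*(3 + g) (B(g) = 2 + (g + 3)*(g + g) = 2 + (3 + g)*(2*g) = 2 + 2*g*(3 + g))
k = 15/2 (k = -3*((2 + 2*(-2/4)**2 + 6*(-2/4)) - 2) = -3*((2 + 2*(-2*1/4)**2 + 6*(-2*1/4)) - 2) = -3*((2 + 2*(-1/2)**2 + 6*(-1/2)) - 2) = -3*((2 + 2*(1/4) - 3) - 2) = -3*((2 + 1/2 - 3) - 2) = -3*(-1/2 - 2) = -3*(-5/2) = 15/2 ≈ 7.5000)
y(a) = -13/2 (y(a) = -(-1 + 15/2) = -1*13/2 = -13/2)
y(98) - 1*(-25625) = -13/2 - 1*(-25625) = -13/2 + 25625 = 51237/2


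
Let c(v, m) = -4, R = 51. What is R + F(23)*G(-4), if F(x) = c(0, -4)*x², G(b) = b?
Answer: 8515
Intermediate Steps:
F(x) = -4*x²
R + F(23)*G(-4) = 51 - 4*23²*(-4) = 51 - 4*529*(-4) = 51 - 2116*(-4) = 51 + 8464 = 8515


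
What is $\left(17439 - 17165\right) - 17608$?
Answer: $-17334$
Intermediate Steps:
$\left(17439 - 17165\right) - 17608 = 274 - 17608 = -17334$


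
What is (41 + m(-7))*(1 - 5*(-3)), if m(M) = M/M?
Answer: 672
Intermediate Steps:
m(M) = 1
(41 + m(-7))*(1 - 5*(-3)) = (41 + 1)*(1 - 5*(-3)) = 42*(1 + 15) = 42*16 = 672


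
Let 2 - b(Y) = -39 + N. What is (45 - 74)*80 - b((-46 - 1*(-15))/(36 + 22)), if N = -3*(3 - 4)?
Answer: -2358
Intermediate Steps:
N = 3 (N = -3*(-1) = 3)
b(Y) = 38 (b(Y) = 2 - (-39 + 3) = 2 - 1*(-36) = 2 + 36 = 38)
(45 - 74)*80 - b((-46 - 1*(-15))/(36 + 22)) = (45 - 74)*80 - 1*38 = -29*80 - 38 = -2320 - 38 = -2358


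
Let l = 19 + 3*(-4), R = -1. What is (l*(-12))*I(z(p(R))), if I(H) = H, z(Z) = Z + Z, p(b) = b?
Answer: 168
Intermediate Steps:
z(Z) = 2*Z
l = 7 (l = 19 - 12 = 7)
(l*(-12))*I(z(p(R))) = (7*(-12))*(2*(-1)) = -84*(-2) = 168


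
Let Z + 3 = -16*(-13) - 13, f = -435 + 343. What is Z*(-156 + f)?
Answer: -47616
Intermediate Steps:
f = -92
Z = 192 (Z = -3 + (-16*(-13) - 13) = -3 + (208 - 13) = -3 + 195 = 192)
Z*(-156 + f) = 192*(-156 - 92) = 192*(-248) = -47616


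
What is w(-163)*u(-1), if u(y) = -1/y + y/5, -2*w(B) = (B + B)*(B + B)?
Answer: -212552/5 ≈ -42510.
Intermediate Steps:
w(B) = -2*B² (w(B) = -(B + B)*(B + B)/2 = -2*B*2*B/2 = -2*B²)
u(y) = -1/y + y/5 (u(y) = -1/y + y*(⅕) = -1/y + y/5)
w(-163)*u(-1) = (-2*(-163)²)*(-1/(-1) + (⅕)*(-1)) = (-2*26569)*(-1*(-1) - ⅕) = -53138*(1 - ⅕) = -53138*⅘ = -212552/5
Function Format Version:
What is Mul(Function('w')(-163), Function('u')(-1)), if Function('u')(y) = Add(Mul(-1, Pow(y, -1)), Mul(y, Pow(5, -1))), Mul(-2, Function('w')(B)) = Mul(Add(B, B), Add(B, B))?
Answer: Rational(-212552, 5) ≈ -42510.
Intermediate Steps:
Function('w')(B) = Mul(-2, Pow(B, 2)) (Function('w')(B) = Mul(Rational(-1, 2), Mul(Add(B, B), Add(B, B))) = Mul(Rational(-1, 2), Mul(Mul(2, B), Mul(2, B))) = Mul(Rational(-1, 2), Mul(4, Pow(B, 2))) = Mul(-2, Pow(B, 2)))
Function('u')(y) = Add(Mul(-1, Pow(y, -1)), Mul(Rational(1, 5), y)) (Function('u')(y) = Add(Mul(-1, Pow(y, -1)), Mul(y, Rational(1, 5))) = Add(Mul(-1, Pow(y, -1)), Mul(Rational(1, 5), y)))
Mul(Function('w')(-163), Function('u')(-1)) = Mul(Mul(-2, Pow(-163, 2)), Add(Mul(-1, Pow(-1, -1)), Mul(Rational(1, 5), -1))) = Mul(Mul(-2, 26569), Add(Mul(-1, -1), Rational(-1, 5))) = Mul(-53138, Add(1, Rational(-1, 5))) = Mul(-53138, Rational(4, 5)) = Rational(-212552, 5)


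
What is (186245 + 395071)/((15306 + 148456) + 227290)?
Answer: 145329/97763 ≈ 1.4865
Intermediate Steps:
(186245 + 395071)/((15306 + 148456) + 227290) = 581316/(163762 + 227290) = 581316/391052 = 581316*(1/391052) = 145329/97763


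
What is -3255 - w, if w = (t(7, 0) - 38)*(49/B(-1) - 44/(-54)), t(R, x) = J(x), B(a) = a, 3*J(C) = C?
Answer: -137323/27 ≈ -5086.0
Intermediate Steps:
J(C) = C/3
t(R, x) = x/3
w = 49438/27 (w = ((⅓)*0 - 38)*(49/(-1) - 44/(-54)) = (0 - 38)*(49*(-1) - 44*(-1/54)) = -38*(-49 + 22/27) = -38*(-1301/27) = 49438/27 ≈ 1831.0)
-3255 - w = -3255 - 1*49438/27 = -3255 - 49438/27 = -137323/27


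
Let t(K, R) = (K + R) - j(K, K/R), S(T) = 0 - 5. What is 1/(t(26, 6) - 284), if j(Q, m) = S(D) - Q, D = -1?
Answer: -1/221 ≈ -0.0045249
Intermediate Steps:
S(T) = -5
j(Q, m) = -5 - Q
t(K, R) = 5 + R + 2*K (t(K, R) = (K + R) - (-5 - K) = (K + R) + (5 + K) = 5 + R + 2*K)
1/(t(26, 6) - 284) = 1/((5 + 6 + 2*26) - 284) = 1/((5 + 6 + 52) - 284) = 1/(63 - 284) = 1/(-221) = -1/221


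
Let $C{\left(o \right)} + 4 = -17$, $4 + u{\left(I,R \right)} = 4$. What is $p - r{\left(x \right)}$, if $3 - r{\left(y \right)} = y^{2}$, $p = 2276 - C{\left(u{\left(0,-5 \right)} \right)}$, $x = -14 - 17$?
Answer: $3255$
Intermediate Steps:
$u{\left(I,R \right)} = 0$ ($u{\left(I,R \right)} = -4 + 4 = 0$)
$x = -31$ ($x = -14 - 17 = -31$)
$C{\left(o \right)} = -21$ ($C{\left(o \right)} = -4 - 17 = -21$)
$p = 2297$ ($p = 2276 - -21 = 2276 + 21 = 2297$)
$r{\left(y \right)} = 3 - y^{2}$
$p - r{\left(x \right)} = 2297 - \left(3 - \left(-31\right)^{2}\right) = 2297 - \left(3 - 961\right) = 2297 - -958 = 2297 + 958 = 3255$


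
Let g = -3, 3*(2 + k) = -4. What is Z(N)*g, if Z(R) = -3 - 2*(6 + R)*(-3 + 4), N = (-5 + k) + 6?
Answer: 31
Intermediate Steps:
k = -10/3 (k = -2 + (⅓)*(-4) = -2 - 4/3 = -10/3 ≈ -3.3333)
N = -7/3 (N = (-5 - 10/3) + 6 = -25/3 + 6 = -7/3 ≈ -2.3333)
Z(R) = -15 - 2*R (Z(R) = -3 - 2*(6 + R) = -3 + (-12 - 2*R) = -15 - 2*R)
Z(N)*g = (-15 - 2*(-7/3))*(-3) = (-15 + 14/3)*(-3) = -31/3*(-3) = 31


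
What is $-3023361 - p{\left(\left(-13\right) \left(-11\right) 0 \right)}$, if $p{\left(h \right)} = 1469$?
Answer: $-3024830$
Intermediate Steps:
$-3023361 - p{\left(\left(-13\right) \left(-11\right) 0 \right)} = -3023361 - 1469 = -3024830$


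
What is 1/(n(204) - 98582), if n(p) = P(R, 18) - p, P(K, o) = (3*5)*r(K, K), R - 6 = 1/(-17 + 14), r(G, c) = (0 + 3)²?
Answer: -1/98651 ≈ -1.0137e-5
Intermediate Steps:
r(G, c) = 9 (r(G, c) = 3² = 9)
R = 17/3 (R = 6 + 1/(-17 + 14) = 6 + 1/(-3) = 6 - ⅓ = 17/3 ≈ 5.6667)
P(K, o) = 135 (P(K, o) = (3*5)*9 = 15*9 = 135)
n(p) = 135 - p
1/(n(204) - 98582) = 1/((135 - 1*204) - 98582) = 1/((135 - 204) - 98582) = 1/(-69 - 98582) = 1/(-98651) = -1/98651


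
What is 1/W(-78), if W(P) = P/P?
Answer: 1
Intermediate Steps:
W(P) = 1
1/W(-78) = 1/1 = 1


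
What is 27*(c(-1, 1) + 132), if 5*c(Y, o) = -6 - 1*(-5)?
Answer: 17793/5 ≈ 3558.6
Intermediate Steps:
c(Y, o) = -⅕ (c(Y, o) = (-6 - 1*(-5))/5 = (-6 + 5)/5 = (⅕)*(-1) = -⅕)
27*(c(-1, 1) + 132) = 27*(-⅕ + 132) = 27*(659/5) = 17793/5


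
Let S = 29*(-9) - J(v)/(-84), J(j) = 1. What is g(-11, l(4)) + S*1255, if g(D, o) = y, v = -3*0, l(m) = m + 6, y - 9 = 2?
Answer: -27512441/84 ≈ -3.2753e+5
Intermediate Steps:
y = 11 (y = 9 + 2 = 11)
l(m) = 6 + m
v = 0
g(D, o) = 11
S = -21923/84 (S = 29*(-9) - 1/(-84) = -261 - (-1)/84 = -261 - 1*(-1/84) = -261 + 1/84 = -21923/84 ≈ -260.99)
g(-11, l(4)) + S*1255 = 11 - 21923/84*1255 = 11 - 27513365/84 = -27512441/84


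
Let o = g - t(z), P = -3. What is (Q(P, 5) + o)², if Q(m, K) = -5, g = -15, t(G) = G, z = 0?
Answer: 400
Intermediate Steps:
o = -15 (o = -15 - 1*0 = -15 + 0 = -15)
(Q(P, 5) + o)² = (-5 - 15)² = (-20)² = 400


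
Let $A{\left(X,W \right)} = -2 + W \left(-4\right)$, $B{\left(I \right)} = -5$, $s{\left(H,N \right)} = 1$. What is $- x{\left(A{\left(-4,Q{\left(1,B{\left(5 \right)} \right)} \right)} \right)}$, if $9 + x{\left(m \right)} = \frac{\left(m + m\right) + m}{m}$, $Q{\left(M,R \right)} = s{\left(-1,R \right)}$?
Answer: $6$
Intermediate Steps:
$Q{\left(M,R \right)} = 1$
$A{\left(X,W \right)} = -2 - 4 W$
$x{\left(m \right)} = -6$ ($x{\left(m \right)} = -9 + \frac{\left(m + m\right) + m}{m} = -9 + \frac{2 m + m}{m} = -9 + \frac{3 m}{m} = -9 + 3 = -6$)
$- x{\left(A{\left(-4,Q{\left(1,B{\left(5 \right)} \right)} \right)} \right)} = \left(-1\right) \left(-6\right) = 6$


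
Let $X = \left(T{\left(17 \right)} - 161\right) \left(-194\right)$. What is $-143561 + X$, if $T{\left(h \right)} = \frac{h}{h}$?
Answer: $-112521$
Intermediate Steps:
$T{\left(h \right)} = 1$
$X = 31040$ ($X = \left(1 - 161\right) \left(-194\right) = \left(-160\right) \left(-194\right) = 31040$)
$-143561 + X = -143561 + 31040 = -112521$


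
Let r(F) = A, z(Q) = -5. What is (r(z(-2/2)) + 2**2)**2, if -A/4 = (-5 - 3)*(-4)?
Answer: 15376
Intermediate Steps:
A = -128 (A = -4*(-5 - 3)*(-4) = -(-32)*(-4) = -4*32 = -128)
r(F) = -128
(r(z(-2/2)) + 2**2)**2 = (-128 + 2**2)**2 = (-128 + 4)**2 = (-124)**2 = 15376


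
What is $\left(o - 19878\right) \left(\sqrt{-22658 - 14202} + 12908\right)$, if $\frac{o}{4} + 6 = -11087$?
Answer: $-829339000 - 128500 i \sqrt{9215} \approx -8.2934 \cdot 10^{8} - 1.2335 \cdot 10^{7} i$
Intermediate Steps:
$o = -44372$ ($o = -24 + 4 \left(-11087\right) = -24 - 44348 = -44372$)
$\left(o - 19878\right) \left(\sqrt{-22658 - 14202} + 12908\right) = \left(-44372 - 19878\right) \left(\sqrt{-22658 - 14202} + 12908\right) = - 64250 \left(\sqrt{-36860} + 12908\right) = - 64250 \left(2 i \sqrt{9215} + 12908\right) = - 64250 \left(12908 + 2 i \sqrt{9215}\right) = -829339000 - 128500 i \sqrt{9215}$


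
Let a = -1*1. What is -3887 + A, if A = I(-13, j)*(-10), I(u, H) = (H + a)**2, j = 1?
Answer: -3887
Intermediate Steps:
a = -1
I(u, H) = (-1 + H)**2 (I(u, H) = (H - 1)**2 = (-1 + H)**2)
A = 0 (A = (-1 + 1)**2*(-10) = 0**2*(-10) = 0*(-10) = 0)
-3887 + A = -3887 + 0 = -3887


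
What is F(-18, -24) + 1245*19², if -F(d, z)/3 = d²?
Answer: 448473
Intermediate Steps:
F(d, z) = -3*d²
F(-18, -24) + 1245*19² = -3*(-18)² + 1245*19² = -3*324 + 1245*361 = -972 + 449445 = 448473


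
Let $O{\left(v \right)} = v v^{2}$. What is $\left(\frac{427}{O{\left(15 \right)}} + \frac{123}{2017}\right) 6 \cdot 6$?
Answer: $\frac{5105536}{756375} \approx 6.75$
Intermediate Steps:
$O{\left(v \right)} = v^{3}$
$\left(\frac{427}{O{\left(15 \right)}} + \frac{123}{2017}\right) 6 \cdot 6 = \left(\frac{427}{15^{3}} + \frac{123}{2017}\right) 6 \cdot 6 = \left(\frac{427}{3375} + 123 \cdot \frac{1}{2017}\right) 36 = \left(427 \cdot \frac{1}{3375} + \frac{123}{2017}\right) 36 = \left(\frac{427}{3375} + \frac{123}{2017}\right) 36 = \frac{1276384}{6807375} \cdot 36 = \frac{5105536}{756375}$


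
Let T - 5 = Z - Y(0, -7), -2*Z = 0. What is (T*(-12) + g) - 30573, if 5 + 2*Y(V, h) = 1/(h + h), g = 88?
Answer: -214028/7 ≈ -30575.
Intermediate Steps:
Y(V, h) = -5/2 + 1/(4*h) (Y(V, h) = -5/2 + 1/(2*(h + h)) = -5/2 + 1/(2*((2*h))) = -5/2 + (1/(2*h))/2 = -5/2 + 1/(4*h))
Z = 0 (Z = -½*0 = 0)
T = 211/28 (T = 5 + (0 - (1 - 10*(-7))/(4*(-7))) = 5 + (0 - (-1)*(1 + 70)/(4*7)) = 5 + (0 - (-1)*71/(4*7)) = 5 + (0 - 1*(-71/28)) = 5 + (0 + 71/28) = 5 + 71/28 = 211/28 ≈ 7.5357)
(T*(-12) + g) - 30573 = ((211/28)*(-12) + 88) - 30573 = (-633/7 + 88) - 30573 = -17/7 - 30573 = -214028/7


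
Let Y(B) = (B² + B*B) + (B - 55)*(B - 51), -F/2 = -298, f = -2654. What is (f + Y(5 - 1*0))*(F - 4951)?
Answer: 1323920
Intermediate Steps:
F = 596 (F = -2*(-298) = 596)
Y(B) = 2*B² + (-55 + B)*(-51 + B) (Y(B) = (B² + B²) + (-55 + B)*(-51 + B) = 2*B² + (-55 + B)*(-51 + B))
(f + Y(5 - 1*0))*(F - 4951) = (-2654 + (2805 - 106*(5 - 1*0) + 3*(5 - 1*0)²))*(596 - 4951) = (-2654 + (2805 - 106*(5 + 0) + 3*(5 + 0)²))*(-4355) = (-2654 + (2805 - 106*5 + 3*5²))*(-4355) = (-2654 + (2805 - 530 + 3*25))*(-4355) = (-2654 + (2805 - 530 + 75))*(-4355) = (-2654 + 2350)*(-4355) = -304*(-4355) = 1323920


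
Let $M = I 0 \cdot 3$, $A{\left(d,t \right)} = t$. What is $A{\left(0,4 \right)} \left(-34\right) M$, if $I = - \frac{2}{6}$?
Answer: $0$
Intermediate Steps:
$I = - \frac{1}{3}$ ($I = \left(-2\right) \frac{1}{6} = - \frac{1}{3} \approx -0.33333$)
$M = 0$ ($M = \left(- \frac{1}{3}\right) 0 \cdot 3 = 0 \cdot 3 = 0$)
$A{\left(0,4 \right)} \left(-34\right) M = 4 \left(-34\right) 0 = \left(-136\right) 0 = 0$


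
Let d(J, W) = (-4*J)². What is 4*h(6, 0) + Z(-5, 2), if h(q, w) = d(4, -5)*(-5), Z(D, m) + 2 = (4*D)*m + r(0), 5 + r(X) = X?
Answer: -5167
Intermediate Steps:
r(X) = -5 + X
d(J, W) = 16*J²
Z(D, m) = -7 + 4*D*m (Z(D, m) = -2 + ((4*D)*m + (-5 + 0)) = -2 + (4*D*m - 5) = -2 + (-5 + 4*D*m) = -7 + 4*D*m)
h(q, w) = -1280 (h(q, w) = (16*4²)*(-5) = (16*16)*(-5) = 256*(-5) = -1280)
4*h(6, 0) + Z(-5, 2) = 4*(-1280) + (-7 + 4*(-5)*2) = -5120 + (-7 - 40) = -5120 - 47 = -5167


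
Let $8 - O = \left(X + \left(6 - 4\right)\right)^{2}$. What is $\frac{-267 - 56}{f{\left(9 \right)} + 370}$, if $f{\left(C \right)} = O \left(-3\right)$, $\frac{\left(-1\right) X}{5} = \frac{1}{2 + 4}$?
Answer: $- \frac{3876}{4201} \approx -0.92264$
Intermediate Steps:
$X = - \frac{5}{6}$ ($X = - \frac{5}{2 + 4} = - \frac{5}{6} \approx -0.83333$)
$O = \frac{239}{36}$ ($O = 8 - \left(- \frac{5}{6} + \left(6 - 4\right)\right)^{2} = 8 - \left(- \frac{5}{6} + 2\right)^{2} = 8 - \left(\frac{7}{6}\right)^{2} = 8 - \frac{49}{36} = \frac{239}{36} \approx 6.6389$)
$f{\left(C \right)} = - \frac{239}{12}$ ($f{\left(C \right)} = \frac{239}{36} \left(-3\right) = - \frac{239}{12}$)
$\frac{-267 - 56}{f{\left(9 \right)} + 370} = \frac{-267 - 56}{- \frac{239}{12} + 370} = - \frac{323}{\frac{4201}{12}} = \left(-323\right) \frac{12}{4201} = - \frac{3876}{4201}$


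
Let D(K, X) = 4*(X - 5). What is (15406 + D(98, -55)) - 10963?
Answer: 4203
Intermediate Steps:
D(K, X) = -20 + 4*X (D(K, X) = 4*(-5 + X) = -20 + 4*X)
(15406 + D(98, -55)) - 10963 = (15406 + (-20 + 4*(-55))) - 10963 = (15406 + (-20 - 220)) - 10963 = (15406 - 240) - 10963 = 15166 - 10963 = 4203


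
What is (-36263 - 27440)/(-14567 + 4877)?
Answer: 63703/9690 ≈ 6.5741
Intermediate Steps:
(-36263 - 27440)/(-14567 + 4877) = -63703/(-9690) = -63703*(-1/9690) = 63703/9690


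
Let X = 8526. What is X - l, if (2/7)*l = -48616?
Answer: 178682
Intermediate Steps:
l = -170156 (l = (7/2)*(-48616) = -170156)
X - l = 8526 - 1*(-170156) = 8526 + 170156 = 178682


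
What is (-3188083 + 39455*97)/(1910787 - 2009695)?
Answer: -159763/24727 ≈ -6.4611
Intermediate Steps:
(-3188083 + 39455*97)/(1910787 - 2009695) = (-3188083 + 3827135)/(-98908) = 639052*(-1/98908) = -159763/24727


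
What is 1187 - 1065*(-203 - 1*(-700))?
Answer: -528118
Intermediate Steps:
1187 - 1065*(-203 - 1*(-700)) = 1187 - 1065*(-203 + 700) = 1187 - 1065*497 = 1187 - 529305 = -528118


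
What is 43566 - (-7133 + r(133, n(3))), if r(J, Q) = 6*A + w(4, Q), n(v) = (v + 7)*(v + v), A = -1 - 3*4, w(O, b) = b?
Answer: 50717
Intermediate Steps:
A = -13 (A = -1 - 12 = -13)
n(v) = 2*v*(7 + v) (n(v) = (7 + v)*(2*v) = 2*v*(7 + v))
r(J, Q) = -78 + Q (r(J, Q) = 6*(-13) + Q = -78 + Q)
43566 - (-7133 + r(133, n(3))) = 43566 - (-7133 + (-78 + 2*3*(7 + 3))) = 43566 - (-7133 + (-78 + 2*3*10)) = 43566 - (-7133 + (-78 + 60)) = 43566 - (-7133 - 18) = 43566 - 1*(-7151) = 43566 + 7151 = 50717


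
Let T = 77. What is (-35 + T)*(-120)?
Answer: -5040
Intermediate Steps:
(-35 + T)*(-120) = (-35 + 77)*(-120) = 42*(-120) = -5040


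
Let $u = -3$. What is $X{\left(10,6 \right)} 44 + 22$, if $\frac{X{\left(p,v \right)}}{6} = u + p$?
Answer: $1870$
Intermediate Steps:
$X{\left(p,v \right)} = -18 + 6 p$ ($X{\left(p,v \right)} = 6 \left(-3 + p\right) = -18 + 6 p$)
$X{\left(10,6 \right)} 44 + 22 = \left(-18 + 6 \cdot 10\right) 44 + 22 = \left(-18 + 60\right) 44 + 22 = 42 \cdot 44 + 22 = 1848 + 22 = 1870$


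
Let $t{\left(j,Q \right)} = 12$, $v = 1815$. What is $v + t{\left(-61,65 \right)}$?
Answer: $1827$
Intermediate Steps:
$v + t{\left(-61,65 \right)} = 1815 + 12 = 1827$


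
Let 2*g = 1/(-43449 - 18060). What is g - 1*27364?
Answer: -3366264553/123018 ≈ -27364.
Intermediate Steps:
g = -1/123018 (g = 1/(2*(-43449 - 18060)) = (½)/(-61509) = (½)*(-1/61509) = -1/123018 ≈ -8.1289e-6)
g - 1*27364 = -1/123018 - 1*27364 = -1/123018 - 27364 = -3366264553/123018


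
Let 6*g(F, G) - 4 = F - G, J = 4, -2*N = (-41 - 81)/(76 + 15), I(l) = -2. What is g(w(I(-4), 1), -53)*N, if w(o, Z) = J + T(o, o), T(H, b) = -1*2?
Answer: 3599/546 ≈ 6.5916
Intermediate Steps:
N = 61/91 (N = -(-41 - 81)/(2*(76 + 15)) = -(-61)/91 = -1/2*(-122/91) = 61/91 ≈ 0.67033)
T(H, b) = -2
w(o, Z) = 2 (w(o, Z) = 4 - 2 = 2)
g(F, G) = 2/3 - G/6 + F/6 (g(F, G) = 2/3 + (F - G)/6 = 2/3 + (-G/6 + F/6) = 2/3 - G/6 + F/6)
g(w(I(-4), 1), -53)*N = (2/3 - 1/6*(-53) + (1/6)*2)*(61/91) = (2/3 + 53/6 + 1/3)*(61/91) = (59/6)*(61/91) = 3599/546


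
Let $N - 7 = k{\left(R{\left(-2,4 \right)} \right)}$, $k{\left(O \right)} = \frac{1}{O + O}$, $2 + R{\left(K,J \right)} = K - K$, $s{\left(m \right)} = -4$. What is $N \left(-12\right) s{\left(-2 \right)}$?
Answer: $324$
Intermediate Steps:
$R{\left(K,J \right)} = -2$ ($R{\left(K,J \right)} = -2 + \left(K - K\right) = -2 + 0 = -2$)
$k{\left(O \right)} = \frac{1}{2 O}$
$N = \frac{27}{4}$ ($N = 7 + \frac{1}{2 \left(-2\right)} = 7 + \frac{1}{2} \left(- \frac{1}{2}\right) = 7 - \frac{1}{4} = \frac{27}{4} \approx 6.75$)
$N \left(-12\right) s{\left(-2 \right)} = \frac{27}{4} \left(-12\right) \left(-4\right) = \left(-81\right) \left(-4\right) = 324$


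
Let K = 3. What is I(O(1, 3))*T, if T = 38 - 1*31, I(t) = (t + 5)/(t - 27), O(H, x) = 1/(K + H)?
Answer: -147/107 ≈ -1.3738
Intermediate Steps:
O(H, x) = 1/(3 + H)
I(t) = (5 + t)/(-27 + t)
T = 7 (T = 38 - 31 = 7)
I(O(1, 3))*T = ((5 + 1/(3 + 1))/(-27 + 1/(3 + 1)))*7 = ((5 + 1/4)/(-27 + 1/4))*7 = ((21/4)/(-107/4))*7 = -4/107*21/4*7 = -21/107*7 = -147/107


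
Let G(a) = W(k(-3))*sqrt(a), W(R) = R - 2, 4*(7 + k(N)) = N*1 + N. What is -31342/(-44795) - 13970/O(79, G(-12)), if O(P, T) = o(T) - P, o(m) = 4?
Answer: 25125472/134385 ≈ 186.97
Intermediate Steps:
k(N) = -7 + N/2 (k(N) = -7 + (N*1 + N)/4 = -7 + (N + N)/4 = -7 + (2*N)/4 = -7 + N/2)
W(R) = -2 + R
G(a) = -21*sqrt(a)/2 (G(a) = (-2 + (-7 + (1/2)*(-3)))*sqrt(a) = (-2 + (-7 - 3/2))*sqrt(a) = (-2 - 17/2)*sqrt(a) = -21*sqrt(a)/2)
O(P, T) = 4 - P
-31342/(-44795) - 13970/O(79, G(-12)) = -31342/(-44795) - 13970/(4 - 1*79) = -31342*(-1/44795) - 13970/(4 - 79) = 31342/44795 - 13970/(-75) = 31342/44795 - 13970*(-1/75) = 31342/44795 + 2794/15 = 25125472/134385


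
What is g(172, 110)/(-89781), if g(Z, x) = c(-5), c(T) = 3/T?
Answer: 1/149635 ≈ 6.6829e-6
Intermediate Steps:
g(Z, x) = -3/5 (g(Z, x) = 3/(-5) = 3*(-1/5) = -3/5)
g(172, 110)/(-89781) = -3/5/(-89781) = -3/5*(-1/89781) = 1/149635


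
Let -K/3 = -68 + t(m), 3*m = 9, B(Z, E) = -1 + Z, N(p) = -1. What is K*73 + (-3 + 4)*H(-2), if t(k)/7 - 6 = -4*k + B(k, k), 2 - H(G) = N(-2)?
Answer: 21027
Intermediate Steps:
H(G) = 3 (H(G) = 2 - 1*(-1) = 2 + 1 = 3)
m = 3 (m = (⅓)*9 = 3)
t(k) = 35 - 21*k (t(k) = 42 + 7*(-4*k + (-1 + k)) = 42 + 7*(-1 - 3*k) = 42 + (-7 - 21*k) = 35 - 21*k)
K = 288 (K = -3*(-68 + (35 - 21*3)) = -3*(-68 + (35 - 63)) = -3*(-68 - 28) = -3*(-96) = 288)
K*73 + (-3 + 4)*H(-2) = 288*73 + (-3 + 4)*3 = 21024 + 1*3 = 21024 + 3 = 21027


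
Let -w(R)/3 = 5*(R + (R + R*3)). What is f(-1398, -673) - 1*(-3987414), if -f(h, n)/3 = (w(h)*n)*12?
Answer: 2544293214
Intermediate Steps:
w(R) = -75*R (w(R) = -15*(R + (R + R*3)) = -15*(R + (R + 3*R)) = -15*(R + 4*R) = -15*5*R = -75*R)
f(h, n) = 2700*h*n (f(h, n) = -3*(-75*h)*n*12 = -3*(-75*h*n)*12 = -(-2700)*h*n = 2700*h*n)
f(-1398, -673) - 1*(-3987414) = 2700*(-1398)*(-673) - 1*(-3987414) = 2540305800 + 3987414 = 2544293214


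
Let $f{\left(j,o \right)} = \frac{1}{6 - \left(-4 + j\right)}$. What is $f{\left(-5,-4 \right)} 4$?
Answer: $\frac{4}{15} \approx 0.26667$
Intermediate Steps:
$f{\left(j,o \right)} = \frac{1}{10 - j}$
$f{\left(-5,-4 \right)} 4 = - \frac{1}{-10 - 5} \cdot 4 = - \frac{1}{-15} \cdot 4 = \left(-1\right) \left(- \frac{1}{15}\right) 4 = \frac{1}{15} \cdot 4 = \frac{4}{15}$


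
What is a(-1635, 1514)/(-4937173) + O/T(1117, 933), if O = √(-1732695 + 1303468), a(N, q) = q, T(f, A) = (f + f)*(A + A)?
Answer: -1514/4937173 + I*√429227/4168644 ≈ -0.00030665 + 0.00015716*I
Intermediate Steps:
T(f, A) = 4*A*f (T(f, A) = (2*f)*(2*A) = 4*A*f)
O = I*√429227 (O = √(-429227) = I*√429227 ≈ 655.15*I)
a(-1635, 1514)/(-4937173) + O/T(1117, 933) = 1514/(-4937173) + (I*√429227)/((4*933*1117)) = 1514*(-1/4937173) + (I*√429227)/4168644 = -1514/4937173 + (I*√429227)*(1/4168644) = -1514/4937173 + I*√429227/4168644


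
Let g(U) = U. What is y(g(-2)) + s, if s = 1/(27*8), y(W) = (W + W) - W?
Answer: -431/216 ≈ -1.9954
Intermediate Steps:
y(W) = W (y(W) = 2*W - W = W)
s = 1/216 ≈ 0.0046296
y(g(-2)) + s = -2 + 1/216 = -431/216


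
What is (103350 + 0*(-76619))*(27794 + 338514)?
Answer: 37857931800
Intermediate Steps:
(103350 + 0*(-76619))*(27794 + 338514) = (103350 + 0)*366308 = 103350*366308 = 37857931800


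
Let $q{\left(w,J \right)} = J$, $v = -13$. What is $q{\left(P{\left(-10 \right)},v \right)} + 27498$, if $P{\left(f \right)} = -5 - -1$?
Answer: $27485$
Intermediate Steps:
$P{\left(f \right)} = -4$ ($P{\left(f \right)} = -5 + 1 = -4$)
$q{\left(P{\left(-10 \right)},v \right)} + 27498 = -13 + 27498 = 27485$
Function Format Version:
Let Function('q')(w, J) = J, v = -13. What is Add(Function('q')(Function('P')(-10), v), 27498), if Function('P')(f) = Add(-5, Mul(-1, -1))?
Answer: 27485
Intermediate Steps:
Function('P')(f) = -4 (Function('P')(f) = Add(-5, 1) = -4)
Add(Function('q')(Function('P')(-10), v), 27498) = Add(-13, 27498) = 27485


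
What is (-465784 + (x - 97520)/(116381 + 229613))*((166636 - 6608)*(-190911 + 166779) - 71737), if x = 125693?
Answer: 622372535325961647259/345994 ≈ 1.7988e+15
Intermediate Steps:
(-465784 + (x - 97520)/(116381 + 229613))*((166636 - 6608)*(-190911 + 166779) - 71737) = (-465784 + (125693 - 97520)/(116381 + 229613))*((166636 - 6608)*(-190911 + 166779) - 71737) = (-465784 + 28173/345994)*(160028*(-24132) - 71737) = (-465784 + 28173*(1/345994))*(-3861795696 - 71737) = (-465784 + 28173/345994)*(-3861867433) = -161158441123/345994*(-3861867433) = 622372535325961647259/345994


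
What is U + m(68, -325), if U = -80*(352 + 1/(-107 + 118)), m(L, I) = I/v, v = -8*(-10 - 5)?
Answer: -7436875/264 ≈ -28170.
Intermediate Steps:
v = 120 (v = -8*(-15) = 120)
m(L, I) = I/120
U = -309840/11 (U = -80*(352 + 1/11) = -80*3873/11 = -309840/11 ≈ -28167.)
U + m(68, -325) = -309840/11 + (1/120)*(-325) = -309840/11 - 65/24 = -7436875/264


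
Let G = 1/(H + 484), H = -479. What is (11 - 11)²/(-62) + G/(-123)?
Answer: -1/615 ≈ -0.0016260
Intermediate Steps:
G = ⅕ (G = 1/(-479 + 484) = 1/5 = ⅕ ≈ 0.20000)
(11 - 11)²/(-62) + G/(-123) = (11 - 11)²/(-62) + (⅕)/(-123) = 0²*(-1/62) + (⅕)*(-1/123) = 0*(-1/62) - 1/615 = 0 - 1/615 = -1/615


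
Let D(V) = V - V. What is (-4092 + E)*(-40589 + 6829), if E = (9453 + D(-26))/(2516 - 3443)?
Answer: 42793467040/309 ≈ 1.3849e+8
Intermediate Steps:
D(V) = 0
E = -3151/309 (E = (9453 + 0)/(2516 - 3443) = 9453/(-927) = 9453*(-1/927) = -3151/309 ≈ -10.197)
(-4092 + E)*(-40589 + 6829) = (-4092 - 3151/309)*(-40589 + 6829) = -1267579/309*(-33760) = 42793467040/309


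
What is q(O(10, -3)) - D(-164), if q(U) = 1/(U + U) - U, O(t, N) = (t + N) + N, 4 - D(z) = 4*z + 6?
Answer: -5263/8 ≈ -657.88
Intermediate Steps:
D(z) = -2 - 4*z (D(z) = 4 - (4*z + 6) = 4 - (6 + 4*z) = 4 + (-6 - 4*z) = -2 - 4*z)
O(t, N) = t + 2*N (O(t, N) = (N + t) + N = t + 2*N)
q(U) = 1/(2*U) - U
q(O(10, -3)) - D(-164) = (1/(2*(10 + 2*(-3))) - (10 + 2*(-3))) - (-2 - 4*(-164)) = (1/(2*(10 - 6)) - (10 - 6)) - (-2 + 656) = ((1/2)/4 - 1*4) - 1*654 = ((1/2)*(1/4) - 4) - 654 = (1/8 - 4) - 654 = -31/8 - 654 = -5263/8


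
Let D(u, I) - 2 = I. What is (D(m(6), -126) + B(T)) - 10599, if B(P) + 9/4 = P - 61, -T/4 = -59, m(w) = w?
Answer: -42201/4 ≈ -10550.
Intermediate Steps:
T = 236 (T = -4*(-59) = 236)
D(u, I) = 2 + I
B(P) = -253/4 + P (B(P) = -9/4 + (P - 61) = -9/4 + (-61 + P) = -253/4 + P)
(D(m(6), -126) + B(T)) - 10599 = ((2 - 126) + (-253/4 + 236)) - 10599 = (-124 + 691/4) - 10599 = 195/4 - 10599 = -42201/4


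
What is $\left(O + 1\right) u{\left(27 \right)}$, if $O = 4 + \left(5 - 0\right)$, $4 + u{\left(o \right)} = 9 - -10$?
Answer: $150$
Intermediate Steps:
$u{\left(o \right)} = 15$ ($u{\left(o \right)} = -4 + \left(9 - -10\right) = -4 + \left(9 + 10\right) = -4 + 19 = 15$)
$O = 9$ ($O = 4 + \left(5 + 0\right) = 4 + 5 = 9$)
$\left(O + 1\right) u{\left(27 \right)} = \left(9 + 1\right) 15 = 10 \cdot 15 = 150$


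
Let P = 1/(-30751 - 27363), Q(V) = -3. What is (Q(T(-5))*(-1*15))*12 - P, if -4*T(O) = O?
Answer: 31381561/58114 ≈ 540.00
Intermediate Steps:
T(O) = -O/4
P = -1/58114 (P = 1/(-58114) = -1/58114 ≈ -1.7208e-5)
(Q(T(-5))*(-1*15))*12 - P = -(-3)*15*12 - 1*(-1/58114) = -3*(-15)*12 + 1/58114 = 45*12 + 1/58114 = 540 + 1/58114 = 31381561/58114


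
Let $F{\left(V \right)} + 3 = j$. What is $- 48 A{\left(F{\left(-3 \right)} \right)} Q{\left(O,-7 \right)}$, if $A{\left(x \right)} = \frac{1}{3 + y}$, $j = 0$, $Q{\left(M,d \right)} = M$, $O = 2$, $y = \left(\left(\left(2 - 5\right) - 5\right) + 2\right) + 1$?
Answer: $48$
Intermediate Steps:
$y = -5$ ($y = \left(\left(-3 - 5\right) + 2\right) + 1 = \left(-8 + 2\right) + 1 = -6 + 1 = -5$)
$F{\left(V \right)} = -3$ ($F{\left(V \right)} = -3 + 0 = -3$)
$A{\left(x \right)} = - \frac{1}{2}$ ($A{\left(x \right)} = \frac{1}{3 - 5} = \frac{1}{-2} = - \frac{1}{2}$)
$- 48 A{\left(F{\left(-3 \right)} \right)} Q{\left(O,-7 \right)} = \left(-48\right) \left(- \frac{1}{2}\right) 2 = 24 \cdot 2 = 48$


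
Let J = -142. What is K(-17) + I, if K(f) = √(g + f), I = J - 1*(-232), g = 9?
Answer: 90 + 2*I*√2 ≈ 90.0 + 2.8284*I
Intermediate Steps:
I = 90 (I = -142 - 1*(-232) = -142 + 232 = 90)
K(f) = √(9 + f)
K(-17) + I = √(9 - 17) + 90 = √(-8) + 90 = 2*I*√2 + 90 = 90 + 2*I*√2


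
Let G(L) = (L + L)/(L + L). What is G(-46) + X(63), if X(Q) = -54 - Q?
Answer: -116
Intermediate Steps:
G(L) = 1 (G(L) = (2*L)/((2*L)) = (2*L)*(1/(2*L)) = 1)
G(-46) + X(63) = 1 + (-54 - 1*63) = 1 + (-54 - 63) = 1 - 117 = -116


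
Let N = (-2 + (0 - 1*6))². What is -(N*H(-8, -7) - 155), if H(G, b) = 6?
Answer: -229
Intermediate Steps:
N = 64 (N = (-2 + (0 - 6))² = (-2 - 6)² = (-8)² = 64)
-(N*H(-8, -7) - 155) = -(64*6 - 155) = -(384 - 155) = -1*229 = -229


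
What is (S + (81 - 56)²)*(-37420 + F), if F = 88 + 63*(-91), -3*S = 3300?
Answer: 20455875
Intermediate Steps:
S = -1100 (S = -⅓*3300 = -1100)
F = -5645 (F = 88 - 5733 = -5645)
(S + (81 - 56)²)*(-37420 + F) = (-1100 + (81 - 56)²)*(-37420 - 5645) = (-1100 + 25²)*(-43065) = (-1100 + 625)*(-43065) = -475*(-43065) = 20455875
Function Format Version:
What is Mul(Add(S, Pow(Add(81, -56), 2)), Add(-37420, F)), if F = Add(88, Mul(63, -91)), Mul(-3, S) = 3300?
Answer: 20455875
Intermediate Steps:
S = -1100 (S = Mul(Rational(-1, 3), 3300) = -1100)
F = -5645 (F = Add(88, -5733) = -5645)
Mul(Add(S, Pow(Add(81, -56), 2)), Add(-37420, F)) = Mul(Add(-1100, Pow(Add(81, -56), 2)), Add(-37420, -5645)) = Mul(Add(-1100, Pow(25, 2)), -43065) = Mul(Add(-1100, 625), -43065) = Mul(-475, -43065) = 20455875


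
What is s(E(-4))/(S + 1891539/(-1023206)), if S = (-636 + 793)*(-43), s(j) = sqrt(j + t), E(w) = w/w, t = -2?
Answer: -1023206*I/6909555245 ≈ -0.00014809*I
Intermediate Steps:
E(w) = 1
s(j) = sqrt(-2 + j) (s(j) = sqrt(j - 2) = sqrt(-2 + j))
S = -6751 (S = 157*(-43) = -6751)
s(E(-4))/(S + 1891539/(-1023206)) = sqrt(-2 + 1)/(-6751 + 1891539/(-1023206)) = sqrt(-1)/(-6751 + 1891539*(-1/1023206)) = I/(-6751 - 1891539/1023206) = I/(-6909555245/1023206) = I*(-1023206/6909555245) = -1023206*I/6909555245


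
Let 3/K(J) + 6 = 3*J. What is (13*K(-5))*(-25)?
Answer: 325/7 ≈ 46.429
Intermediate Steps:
K(J) = 3/(-6 + 3*J)
(13*K(-5))*(-25) = (13/(-2 - 5))*(-25) = (13/(-7))*(-25) = (13*(-⅐))*(-25) = -13/7*(-25) = 325/7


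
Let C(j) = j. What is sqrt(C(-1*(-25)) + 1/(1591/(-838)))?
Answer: sqrt(61948767)/1591 ≈ 4.9471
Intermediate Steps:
sqrt(C(-1*(-25)) + 1/(1591/(-838))) = sqrt(-1*(-25) + 1/(1591/(-838))) = sqrt(25 + 1/(1591*(-1/838))) = sqrt(25 + 1/(-1591/838)) = sqrt(25 - 838/1591) = sqrt(38937/1591) = sqrt(61948767)/1591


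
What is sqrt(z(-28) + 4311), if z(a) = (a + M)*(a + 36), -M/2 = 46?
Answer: sqrt(3351) ≈ 57.888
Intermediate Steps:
M = -92 (M = -2*46 = -92)
z(a) = (-92 + a)*(36 + a) (z(a) = (a - 92)*(a + 36) = (-92 + a)*(36 + a))
sqrt(z(-28) + 4311) = sqrt((-3312 + (-28)**2 - 56*(-28)) + 4311) = sqrt((-3312 + 784 + 1568) + 4311) = sqrt(-960 + 4311) = sqrt(3351)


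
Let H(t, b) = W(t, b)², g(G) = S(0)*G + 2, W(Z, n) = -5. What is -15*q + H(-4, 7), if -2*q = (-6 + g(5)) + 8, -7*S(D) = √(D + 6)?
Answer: 55 - 75*√6/14 ≈ 41.878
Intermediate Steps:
S(D) = -√(6 + D)/7 (S(D) = -√(D + 6)/7 = -√(6 + D)/7)
g(G) = 2 - G*√6/7 (g(G) = (-√(6 + 0)/7)*G + 2 = (-√6/7)*G + 2 = -G*√6/7 + 2 = 2 - G*√6/7)
q = -2 + 5*√6/14 (q = -((-6 + (2 - ⅐*5*√6)) + 8)/2 = -((-6 + (2 - 5*√6/7)) + 8)/2 = -((-4 - 5*√6/7) + 8)/2 = -(4 - 5*√6/7)/2 = -2 + 5*√6/14 ≈ -1.1252)
H(t, b) = 25 (H(t, b) = (-5)² = 25)
-15*q + H(-4, 7) = -15*(-2 + 5*√6/14) + 25 = (30 - 75*√6/14) + 25 = 55 - 75*√6/14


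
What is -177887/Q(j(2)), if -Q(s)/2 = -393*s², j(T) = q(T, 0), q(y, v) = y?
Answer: -177887/3144 ≈ -56.580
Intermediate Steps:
j(T) = T
Q(s) = 786*s² (Q(s) = -(-786)*s² = 786*s²)
-177887/Q(j(2)) = -177887/(786*2²) = -177887/(786*4) = -177887/3144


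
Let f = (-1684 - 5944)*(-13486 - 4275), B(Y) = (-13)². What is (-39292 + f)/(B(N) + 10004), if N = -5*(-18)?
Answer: 135441616/10173 ≈ 13314.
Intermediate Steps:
N = 90
B(Y) = 169
f = 135480908 (f = -7628*(-17761) = 135480908)
(-39292 + f)/(B(N) + 10004) = (-39292 + 135480908)/(169 + 10004) = 135441616/10173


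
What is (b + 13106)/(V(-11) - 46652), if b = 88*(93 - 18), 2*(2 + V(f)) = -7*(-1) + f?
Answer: -9853/23328 ≈ -0.42237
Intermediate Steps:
V(f) = 3/2 + f/2 (V(f) = -2 + (-7*(-1) + f)/2 = -2 + (7 + f)/2 = -2 + (7/2 + f/2) = 3/2 + f/2)
b = 6600 (b = 88*75 = 6600)
(b + 13106)/(V(-11) - 46652) = (6600 + 13106)/((3/2 + (½)*(-11)) - 46652) = 19706/((3/2 - 11/2) - 46652) = 19706/(-4 - 46652) = 19706/(-46656) = 19706*(-1/46656) = -9853/23328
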